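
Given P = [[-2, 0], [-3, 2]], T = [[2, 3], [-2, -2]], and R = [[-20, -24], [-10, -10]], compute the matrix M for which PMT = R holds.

M = [[2, -3], [3, -2]]

Left-multiply by P⁻¹ and right-multiply by T⁻¹: M = P⁻¹RT⁻¹.
det P = -4, so P⁻¹ = [[-1/2, 0], [-3/4, 1/2]].
det T = 2, so T⁻¹ = [[-1, -3/2], [1, 1]].
P⁻¹R = [[10, 12], [10, 13]].
M = (P⁻¹R)T⁻¹ = [[2, -3], [3, -2]].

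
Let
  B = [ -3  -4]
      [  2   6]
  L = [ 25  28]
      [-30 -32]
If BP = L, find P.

B is on the left of P, so left-multiply by B⁻¹: P = B⁻¹L.
B has determinant -10; B⁻¹ = [[-3/5, -2/5], [1/5, 3/10]].
P = B⁻¹L = [[-3/5, -2/5], [1/5, 3/10]] · [[25, 28], [-30, -32]] = [[-3, -4], [-4, -4]].

P = [[-3, -4], [-4, -4]]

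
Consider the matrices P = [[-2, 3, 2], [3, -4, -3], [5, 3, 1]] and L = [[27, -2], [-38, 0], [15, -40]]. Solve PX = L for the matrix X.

X = [[-1, -5], [5, -6], [5, 3]]

Left-multiplying both sides by P⁻¹ gives X = P⁻¹L.
P has determinant -6; P⁻¹ = [[-5/6, -1/2, 1/6], [3, 2, 0], [-29/6, -7/2, 1/6]].
X = P⁻¹L = [[-5/6, -1/2, 1/6], [3, 2, 0], [-29/6, -7/2, 1/6]] · [[27, -2], [-38, 0], [15, -40]] = [[-1, -5], [5, -6], [5, 3]].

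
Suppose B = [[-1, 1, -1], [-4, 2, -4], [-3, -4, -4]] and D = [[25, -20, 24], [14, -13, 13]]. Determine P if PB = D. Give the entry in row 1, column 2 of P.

Since B sits to the right of P, P = DB⁻¹.
B has determinant -2; B⁻¹ = [[12, -4, 1], [2, -1/2, 0], [-11, 7/2, -1]].
P = DB⁻¹ = [[25, -20, 24], [14, -13, 13]] · [[12, -4, 1], [2, -1/2, 0], [-11, 7/2, -1]] = [[-4, -6, 1], [-1, -4, 1]].

-6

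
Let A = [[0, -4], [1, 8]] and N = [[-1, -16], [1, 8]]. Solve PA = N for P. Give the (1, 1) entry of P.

2

A is on the right of P, so right-multiply by A⁻¹: P = NA⁻¹.
det A = 4; the adjugate gives A⁻¹ = [[2, 1], [-1/4, 0]].
P = NA⁻¹ = [[-1, -16], [1, 8]] · [[2, 1], [-1/4, 0]] = [[2, -1], [0, 1]].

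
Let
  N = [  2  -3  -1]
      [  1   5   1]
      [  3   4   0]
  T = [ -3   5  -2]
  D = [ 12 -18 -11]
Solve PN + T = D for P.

P = [[5, -4, 3]]

PN = D − T = [[15, -23, -9]].
Since N sits to the right of P, P = (D − T)N⁻¹.
det N = -6; the adjugate gives N⁻¹ = [[2/3, 2/3, -1/3], [-1/2, -1/2, 1/2], [11/6, 17/6, -13/6]].
P = (D − T)N⁻¹ = [[5, -4, 3]].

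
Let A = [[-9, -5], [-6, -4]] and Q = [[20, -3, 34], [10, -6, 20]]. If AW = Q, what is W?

Since A multiplies W on the left, W = A⁻¹Q.
A has determinant 6; A⁻¹ = [[-2/3, 5/6], [1, -3/2]].
W = A⁻¹Q = [[-2/3, 5/6], [1, -3/2]] · [[20, -3, 34], [10, -6, 20]] = [[-5, -3, -6], [5, 6, 4]].

W = [[-5, -3, -6], [5, 6, 4]]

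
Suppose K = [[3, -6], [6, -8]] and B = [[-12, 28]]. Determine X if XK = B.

K is on the right of X, so right-multiply by K⁻¹: X = BK⁻¹.
det K = 12, so K⁻¹ = [[-2/3, 1/2], [-1/2, 1/4]].
X = BK⁻¹ = [[-12, 28]] · [[-2/3, 1/2], [-1/2, 1/4]] = [[-6, 1]].

X = [[-6, 1]]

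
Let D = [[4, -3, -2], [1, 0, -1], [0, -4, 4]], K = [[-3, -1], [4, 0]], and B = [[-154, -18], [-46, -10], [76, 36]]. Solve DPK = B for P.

P = [[5, -1], [4, 5], [-5, 3]]

P = D⁻¹BK⁻¹ (apply D⁻¹ on the left and K⁻¹ on the right).
D has determinant 4; D⁻¹ = [[-1, 5, 3/4], [-1, 4, 1/2], [-1, 4, 3/4]].
det K = 4; the adjugate gives K⁻¹ = [[0, 1/4], [-1, -3/4]].
D⁻¹B = [[-19, -5], [8, -4], [27, 5]].
P = (D⁻¹B)K⁻¹ = [[5, -1], [4, 5], [-5, 3]].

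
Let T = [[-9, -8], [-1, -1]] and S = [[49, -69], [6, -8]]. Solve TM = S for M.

Left-multiplying both sides by T⁻¹ gives M = T⁻¹S.
T has determinant 1; T⁻¹ = [[-1, 8], [1, -9]].
M = T⁻¹S = [[-1, 8], [1, -9]] · [[49, -69], [6, -8]] = [[-1, 5], [-5, 3]].

M = [[-1, 5], [-5, 3]]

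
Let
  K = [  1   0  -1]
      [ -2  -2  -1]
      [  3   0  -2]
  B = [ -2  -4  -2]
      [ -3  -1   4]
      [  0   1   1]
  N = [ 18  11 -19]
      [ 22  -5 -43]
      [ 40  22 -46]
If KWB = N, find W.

W = [[1, -2, 2], [-2, 4, 4], [1, 4, -3]]

Left-multiply by K⁻¹ and right-multiply by B⁻¹: W = K⁻¹NB⁻¹.
K has determinant -2; K⁻¹ = [[-2, 0, 1], [7/2, -1/2, -3/2], [-3, 0, 1]].
det B = 4; the adjugate gives B⁻¹ = [[-5/4, 1/2, -9/2], [3/4, -1/2, 7/2], [-3/4, 1/2, -5/2]].
K⁻¹N = [[4, 0, -8], [-8, 8, 24], [-14, -11, 11]].
W = (K⁻¹N)B⁻¹ = [[1, -2, 2], [-2, 4, 4], [1, 4, -3]].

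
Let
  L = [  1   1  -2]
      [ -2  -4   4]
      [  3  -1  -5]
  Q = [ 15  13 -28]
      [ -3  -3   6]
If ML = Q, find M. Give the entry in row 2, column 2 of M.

L is on the right of M, so right-multiply by L⁻¹: M = QL⁻¹.
det L = -2, so L⁻¹ = [[-12, -7/2, 2], [-1, -1/2, 0], [-7, -2, 1]].
M = QL⁻¹ = [[15, 13, -28], [-3, -3, 6]] · [[-12, -7/2, 2], [-1, -1/2, 0], [-7, -2, 1]] = [[3, -3, 2], [-3, 0, 0]].

0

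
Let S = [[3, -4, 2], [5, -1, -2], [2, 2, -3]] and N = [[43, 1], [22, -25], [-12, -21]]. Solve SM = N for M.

S is on the left of M, so left-multiply by S⁻¹: M = S⁻¹N.
S has determinant 1; S⁻¹ = [[7, -8, 10], [11, -13, 16], [12, -14, 17]].
M = S⁻¹N = [[7, -8, 10], [11, -13, 16], [12, -14, 17]] · [[43, 1], [22, -25], [-12, -21]] = [[5, -3], [-5, 0], [4, 5]].

M = [[5, -3], [-5, 0], [4, 5]]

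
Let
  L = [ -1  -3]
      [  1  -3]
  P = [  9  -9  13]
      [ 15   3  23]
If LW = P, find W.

W = [[3, 6, 5], [-4, 1, -6]]

Left-multiplying both sides by L⁻¹ gives W = L⁻¹P.
det L = 6, so L⁻¹ = [[-1/2, 1/2], [-1/6, -1/6]].
W = L⁻¹P = [[-1/2, 1/2], [-1/6, -1/6]] · [[9, -9, 13], [15, 3, 23]] = [[3, 6, 5], [-4, 1, -6]].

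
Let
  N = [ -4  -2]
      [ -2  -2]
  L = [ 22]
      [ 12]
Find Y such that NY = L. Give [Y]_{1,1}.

Since N multiplies Y on the left, Y = N⁻¹L.
det N = 4; the adjugate gives N⁻¹ = [[-1/2, 1/2], [1/2, -1]].
Y = N⁻¹L = [[-1/2, 1/2], [1/2, -1]] · [[22], [12]] = [[-5], [-1]].

-5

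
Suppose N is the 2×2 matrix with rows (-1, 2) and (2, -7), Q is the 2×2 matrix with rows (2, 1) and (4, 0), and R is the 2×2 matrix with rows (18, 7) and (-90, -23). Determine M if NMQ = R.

Isolating M: multiply by N⁻¹ from the left and Q⁻¹ from the right, so M = N⁻¹RQ⁻¹.
det N = 3; the adjugate gives N⁻¹ = [[-7/3, -2/3], [-2/3, -1/3]].
det Q = -4, so Q⁻¹ = [[0, 1/4], [1, -1/2]].
N⁻¹R = [[18, -1], [18, 3]].
M = (N⁻¹R)Q⁻¹ = [[-1, 5], [3, 3]].

M = [[-1, 5], [3, 3]]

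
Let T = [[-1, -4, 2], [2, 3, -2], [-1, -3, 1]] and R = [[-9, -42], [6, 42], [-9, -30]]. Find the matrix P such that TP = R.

P = [[1, 6], [4, 6], [4, -6]]

T is on the left of P, so left-multiply by T⁻¹: P = T⁻¹R.
det T = -3; the adjugate gives T⁻¹ = [[1, 2/3, -2/3], [0, -1/3, -2/3], [1, -1/3, -5/3]].
P = T⁻¹R = [[1, 2/3, -2/3], [0, -1/3, -2/3], [1, -1/3, -5/3]] · [[-9, -42], [6, 42], [-9, -30]] = [[1, 6], [4, 6], [4, -6]].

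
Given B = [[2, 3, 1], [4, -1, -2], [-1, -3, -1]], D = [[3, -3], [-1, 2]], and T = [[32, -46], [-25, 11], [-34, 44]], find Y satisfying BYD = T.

Left-multiply by B⁻¹ and right-multiply by D⁻¹: Y = B⁻¹TD⁻¹.
det B = -5; the adjugate gives B⁻¹ = [[1, 0, 1], [-6/5, 1/5, -8/5], [13/5, -3/5, 14/5]].
det D = 3, so D⁻¹ = [[2/3, 1], [1/3, 1]].
B⁻¹T = [[-2, -2], [11, -13], [3, -3]].
Y = (B⁻¹T)D⁻¹ = [[-2, -4], [3, -2], [1, 0]].

Y = [[-2, -4], [3, -2], [1, 0]]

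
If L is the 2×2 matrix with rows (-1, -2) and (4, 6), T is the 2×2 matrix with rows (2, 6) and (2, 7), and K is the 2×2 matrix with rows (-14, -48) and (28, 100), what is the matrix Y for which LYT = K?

Y = L⁻¹KT⁻¹ (apply L⁻¹ on the left and T⁻¹ on the right).
det L = 2, so L⁻¹ = [[3, 1], [-2, -1/2]].
det T = 2, so T⁻¹ = [[7/2, -3], [-1, 1]].
L⁻¹K = [[-14, -44], [14, 46]].
Y = (L⁻¹K)T⁻¹ = [[-5, -2], [3, 4]].

Y = [[-5, -2], [3, 4]]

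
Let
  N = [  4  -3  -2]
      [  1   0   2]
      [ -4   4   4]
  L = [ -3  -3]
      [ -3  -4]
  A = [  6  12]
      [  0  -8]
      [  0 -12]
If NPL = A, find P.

Isolating P: multiply by N⁻¹ from the left and L⁻¹ from the right, so P = N⁻¹AL⁻¹.
N has determinant -4; N⁻¹ = [[2, -1, 3/2], [3, -2, 5/2], [-1, 1, -3/4]].
L has determinant 3; L⁻¹ = [[-4/3, 1], [1, -1]].
N⁻¹A = [[12, 14], [18, 22], [-6, -11]].
P = (N⁻¹A)L⁻¹ = [[-2, -2], [-2, -4], [-3, 5]].

P = [[-2, -2], [-2, -4], [-3, 5]]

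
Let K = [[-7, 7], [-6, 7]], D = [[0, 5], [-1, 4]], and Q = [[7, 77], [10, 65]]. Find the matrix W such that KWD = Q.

W = [[0, -3], [3, -4]]

Left-multiply by K⁻¹ and right-multiply by D⁻¹: W = K⁻¹QD⁻¹.
det K = -7, so K⁻¹ = [[-1, 1], [-6/7, 1]].
det D = 5; the adjugate gives D⁻¹ = [[4/5, -1], [1/5, 0]].
K⁻¹Q = [[3, -12], [4, -1]].
W = (K⁻¹Q)D⁻¹ = [[0, -3], [3, -4]].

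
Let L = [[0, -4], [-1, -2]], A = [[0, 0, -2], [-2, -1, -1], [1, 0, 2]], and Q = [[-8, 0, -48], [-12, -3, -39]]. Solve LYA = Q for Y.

Y = [[-4, -3, 2], [-4, 0, 2]]

Isolating Y: multiply by L⁻¹ from the left and A⁻¹ from the right, so Y = L⁻¹QA⁻¹.
L has determinant -4; L⁻¹ = [[1/2, -1], [-1/4, 0]].
det A = -2, so A⁻¹ = [[1, 0, 1], [-3/2, -1, -2], [-1/2, 0, 0]].
L⁻¹Q = [[8, 3, 15], [2, 0, 12]].
Y = (L⁻¹Q)A⁻¹ = [[-4, -3, 2], [-4, 0, 2]].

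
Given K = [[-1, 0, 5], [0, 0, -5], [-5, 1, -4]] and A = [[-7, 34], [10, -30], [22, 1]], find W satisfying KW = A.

K is on the left of W, so left-multiply by K⁻¹: W = K⁻¹A.
det K = -5; the adjugate gives K⁻¹ = [[-1, -1, 0], [-5, -29/5, 1], [0, -1/5, 0]].
W = K⁻¹A = [[-1, -1, 0], [-5, -29/5, 1], [0, -1/5, 0]] · [[-7, 34], [10, -30], [22, 1]] = [[-3, -4], [-1, 5], [-2, 6]].

W = [[-3, -4], [-1, 5], [-2, 6]]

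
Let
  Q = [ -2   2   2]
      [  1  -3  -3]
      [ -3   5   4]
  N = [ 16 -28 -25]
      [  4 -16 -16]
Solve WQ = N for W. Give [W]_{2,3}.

0

Q is on the right of W, so right-multiply by Q⁻¹: W = NQ⁻¹.
det Q = -4, so Q⁻¹ = [[-3/4, -1/2, 0], [-5/4, 1/2, 1], [1, -1, -1]].
W = NQ⁻¹ = [[16, -28, -25], [4, -16, -16]] · [[-3/4, -1/2, 0], [-5/4, 1/2, 1], [1, -1, -1]] = [[-2, 3, -3], [1, 6, 0]].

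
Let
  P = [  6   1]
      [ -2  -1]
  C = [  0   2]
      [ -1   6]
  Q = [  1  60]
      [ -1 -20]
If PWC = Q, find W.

Isolating W: multiply by P⁻¹ from the left and C⁻¹ from the right, so W = P⁻¹QC⁻¹.
det P = -4; the adjugate gives P⁻¹ = [[1/4, 1/4], [-1/2, -3/2]].
C has determinant 2; C⁻¹ = [[3, -1], [1/2, 0]].
P⁻¹Q = [[0, 10], [1, 0]].
W = (P⁻¹Q)C⁻¹ = [[5, 0], [3, -1]].

W = [[5, 0], [3, -1]]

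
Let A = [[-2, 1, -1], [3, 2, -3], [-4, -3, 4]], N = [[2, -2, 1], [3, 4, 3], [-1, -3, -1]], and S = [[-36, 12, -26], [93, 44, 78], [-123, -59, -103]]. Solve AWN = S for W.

Left-multiply by A⁻¹ and right-multiply by N⁻¹: W = A⁻¹SN⁻¹.
det A = 3, so A⁻¹ = [[-1/3, -1/3, -1/3], [0, -4, -3], [-1/3, -10/3, -7/3]].
det N = 5; the adjugate gives N⁻¹ = [[1, -1, -2], [0, -1/5, -3/5], [-1, 8/5, 14/5]].
A⁻¹S = [[22, 1, 17], [-3, 1, -3], [-11, -13, -11]].
W = (A⁻¹S)N⁻¹ = [[5, 5, 3], [0, -2, -3], [0, -4, -1]].

W = [[5, 5, 3], [0, -2, -3], [0, -4, -1]]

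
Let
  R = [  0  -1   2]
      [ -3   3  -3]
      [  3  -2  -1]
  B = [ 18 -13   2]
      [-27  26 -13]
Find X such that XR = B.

R is on the right of X, so right-multiply by R⁻¹: X = BR⁻¹.
det R = 6; the adjugate gives R⁻¹ = [[-3/2, -5/6, -1/2], [-2, -1, -1], [-1/2, -1/2, -1/2]].
X = BR⁻¹ = [[18, -13, 2], [-27, 26, -13]] · [[-3/2, -5/6, -1/2], [-2, -1, -1], [-1/2, -1/2, -1/2]] = [[-2, -3, 3], [-5, 3, -6]].

X = [[-2, -3, 3], [-5, 3, -6]]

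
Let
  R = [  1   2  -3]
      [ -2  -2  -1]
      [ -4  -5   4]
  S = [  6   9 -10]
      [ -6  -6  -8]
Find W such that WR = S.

Since R sits to the right of W, W = SR⁻¹.
det R = 5, so R⁻¹ = [[-13/5, 7/5, -8/5], [12/5, -8/5, 7/5], [2/5, -3/5, 2/5]].
W = SR⁻¹ = [[6, 9, -10], [-6, -6, -8]] · [[-13/5, 7/5, -8/5], [12/5, -8/5, 7/5], [2/5, -3/5, 2/5]] = [[2, 0, -1], [-2, 6, -2]].

W = [[2, 0, -1], [-2, 6, -2]]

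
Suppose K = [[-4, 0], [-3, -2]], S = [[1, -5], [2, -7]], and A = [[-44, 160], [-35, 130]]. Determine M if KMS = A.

M = [[1, 5], [1, 0]]

M = K⁻¹AS⁻¹ (apply K⁻¹ on the left and S⁻¹ on the right).
det K = 8; the adjugate gives K⁻¹ = [[-1/4, 0], [3/8, -1/2]].
det S = 3, so S⁻¹ = [[-7/3, 5/3], [-2/3, 1/3]].
K⁻¹A = [[11, -40], [1, -5]].
M = (K⁻¹A)S⁻¹ = [[1, 5], [1, 0]].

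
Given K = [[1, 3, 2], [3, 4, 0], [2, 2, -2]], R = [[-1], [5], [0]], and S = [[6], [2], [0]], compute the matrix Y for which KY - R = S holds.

Y = [[5], [-2], [3]]

KY = S + R = [[5], [7], [0]].
K is on the left of Y, so left-multiply by K⁻¹: Y = K⁻¹(S + R).
K has determinant 6; K⁻¹ = [[-4/3, 5/3, -4/3], [1, -1, 1], [-1/3, 2/3, -5/6]].
Y = K⁻¹(S + R) = [[5], [-2], [3]].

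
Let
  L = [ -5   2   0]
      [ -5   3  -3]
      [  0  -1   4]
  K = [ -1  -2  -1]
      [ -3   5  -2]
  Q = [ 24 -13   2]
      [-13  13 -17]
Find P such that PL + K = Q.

PL = Q − K = [[25, -11, 3], [-10, 8, -15]].
Since L sits to the right of P, P = (Q − K)L⁻¹.
det L = -5, so L⁻¹ = [[-9/5, 8/5, 6/5], [-4, 4, 3], [-1, 1, 1]].
P = (Q − K)L⁻¹ = [[-4, -1, 0], [1, 1, -3]].

P = [[-4, -1, 0], [1, 1, -3]]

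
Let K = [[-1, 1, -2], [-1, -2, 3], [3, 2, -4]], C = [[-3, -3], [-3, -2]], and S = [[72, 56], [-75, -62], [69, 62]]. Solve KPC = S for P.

Isolating P: multiply by K⁻¹ from the left and C⁻¹ from the right, so P = K⁻¹SC⁻¹.
det K = -5, so K⁻¹ = [[-2/5, 0, 1/5], [-1, -2, -1], [-4/5, -1, -3/5]].
det C = -3; the adjugate gives C⁻¹ = [[2/3, -1], [-1, 1]].
K⁻¹S = [[-15, -10], [9, 6], [-24, -20]].
P = (K⁻¹S)C⁻¹ = [[0, 5], [0, -3], [4, 4]].

P = [[0, 5], [0, -3], [4, 4]]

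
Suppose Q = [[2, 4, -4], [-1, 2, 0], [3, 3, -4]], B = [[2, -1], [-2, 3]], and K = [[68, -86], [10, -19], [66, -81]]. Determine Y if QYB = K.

Y = [[0, -3], [-1, -5], [-3, 0]]

Isolating Y: multiply by Q⁻¹ from the left and B⁻¹ from the right, so Y = Q⁻¹KB⁻¹.
det Q = 4, so Q⁻¹ = [[-2, 1, 2], [-1, 1, 1], [-9/4, 3/2, 2]].
det B = 4, so B⁻¹ = [[3/4, 1/4], [1/2, 1/2]].
Q⁻¹K = [[6, -9], [8, -14], [-6, 3]].
Y = (Q⁻¹K)B⁻¹ = [[0, -3], [-1, -5], [-3, 0]].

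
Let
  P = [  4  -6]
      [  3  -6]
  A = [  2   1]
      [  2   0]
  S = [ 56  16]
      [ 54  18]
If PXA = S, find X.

X = P⁻¹SA⁻¹ (apply P⁻¹ on the left and A⁻¹ on the right).
P has determinant -6; P⁻¹ = [[1, -1], [1/2, -2/3]].
det A = -2; the adjugate gives A⁻¹ = [[0, 1/2], [1, -1]].
P⁻¹S = [[2, -2], [-8, -4]].
X = (P⁻¹S)A⁻¹ = [[-2, 3], [-4, 0]].

X = [[-2, 3], [-4, 0]]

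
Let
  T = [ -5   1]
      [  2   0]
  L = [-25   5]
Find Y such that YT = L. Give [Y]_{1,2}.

T is on the right of Y, so right-multiply by T⁻¹: Y = LT⁻¹.
det T = -2; the adjugate gives T⁻¹ = [[0, 1/2], [1, 5/2]].
Y = LT⁻¹ = [[-25, 5]] · [[0, 1/2], [1, 5/2]] = [[5, 0]].

0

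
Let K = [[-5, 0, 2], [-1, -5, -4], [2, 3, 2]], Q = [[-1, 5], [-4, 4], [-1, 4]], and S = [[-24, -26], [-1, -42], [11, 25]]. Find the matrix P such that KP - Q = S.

P = [[5, 5], [0, 5], [0, 2]]

KP = S + Q = [[-25, -21], [-5, -38], [10, 29]].
Left-multiplying both sides by K⁻¹ gives P = K⁻¹(S + Q).
det K = 4, so K⁻¹ = [[1/2, 3/2, 5/2], [-3/2, -7/2, -11/2], [7/4, 15/4, 25/4]].
P = K⁻¹(S + Q) = [[5, 5], [0, 5], [0, 2]].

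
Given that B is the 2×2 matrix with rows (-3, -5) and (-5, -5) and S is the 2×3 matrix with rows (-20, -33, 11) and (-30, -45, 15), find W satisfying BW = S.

B is on the left of W, so left-multiply by B⁻¹: W = B⁻¹S.
det B = -10; the adjugate gives B⁻¹ = [[1/2, -1/2], [-1/2, 3/10]].
W = B⁻¹S = [[1/2, -1/2], [-1/2, 3/10]] · [[-20, -33, 11], [-30, -45, 15]] = [[5, 6, -2], [1, 3, -1]].

W = [[5, 6, -2], [1, 3, -1]]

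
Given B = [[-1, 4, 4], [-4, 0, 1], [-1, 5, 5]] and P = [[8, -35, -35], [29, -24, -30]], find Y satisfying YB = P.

Y = [[-5, 0, -3], [-1, -6, -4]]

Right-multiplying both sides by B⁻¹ gives Y = PB⁻¹.
B has determinant 1; B⁻¹ = [[-5, 0, 4], [19, -1, -15], [-20, 1, 16]].
Y = PB⁻¹ = [[8, -35, -35], [29, -24, -30]] · [[-5, 0, 4], [19, -1, -15], [-20, 1, 16]] = [[-5, 0, -3], [-1, -6, -4]].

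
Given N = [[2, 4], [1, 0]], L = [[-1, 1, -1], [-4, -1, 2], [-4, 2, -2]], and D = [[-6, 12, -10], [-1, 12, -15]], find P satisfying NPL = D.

P = [[5, -3, 2], [5, 2, -3]]

Left-multiply by N⁻¹ and right-multiply by L⁻¹: P = N⁻¹DL⁻¹.
N has determinant -4; N⁻¹ = [[0, 1], [1/4, -1/2]].
det L = -2, so L⁻¹ = [[1, 0, -1/2], [8, 1, -3], [6, 1, -5/2]].
N⁻¹D = [[-1, 12, -15], [-1, -3, 5]].
P = (N⁻¹D)L⁻¹ = [[5, -3, 2], [5, 2, -3]].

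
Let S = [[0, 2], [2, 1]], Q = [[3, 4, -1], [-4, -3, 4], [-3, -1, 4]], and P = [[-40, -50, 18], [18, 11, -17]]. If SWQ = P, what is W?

W = [[5, 2, -4], [-5, 2, -1]]

Isolating W: multiply by S⁻¹ from the left and Q⁻¹ from the right, so W = S⁻¹PQ⁻¹.
det S = -4; the adjugate gives S⁻¹ = [[-1/4, 1/2], [1/2, 0]].
det Q = -3, so Q⁻¹ = [[8/3, 5, -13/3], [-4/3, -3, 8/3], [5/3, 3, -7/3]].
S⁻¹P = [[19, 18, -13], [-20, -25, 9]].
W = (S⁻¹P)Q⁻¹ = [[5, 2, -4], [-5, 2, -1]].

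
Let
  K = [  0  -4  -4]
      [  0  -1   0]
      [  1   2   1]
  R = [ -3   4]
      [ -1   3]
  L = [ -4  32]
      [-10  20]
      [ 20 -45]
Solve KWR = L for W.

W = [[-2, -3], [-2, -4], [3, 0]]

Left-multiply by K⁻¹ and right-multiply by R⁻¹: W = K⁻¹LR⁻¹.
det K = -4, so K⁻¹ = [[1/4, 1, 1], [0, -1, 0], [-1/4, 1, 0]].
R has determinant -5; R⁻¹ = [[-3/5, 4/5], [-1/5, 3/5]].
K⁻¹L = [[9, -17], [10, -20], [-9, 12]].
W = (K⁻¹L)R⁻¹ = [[-2, -3], [-2, -4], [3, 0]].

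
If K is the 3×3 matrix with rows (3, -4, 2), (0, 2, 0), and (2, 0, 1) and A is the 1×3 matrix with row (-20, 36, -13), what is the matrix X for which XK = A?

X = [[-6, 6, -1]]

Since K sits to the right of X, X = AK⁻¹.
K has determinant -2; K⁻¹ = [[-1, -2, 2], [0, 1/2, 0], [2, 4, -3]].
X = AK⁻¹ = [[-20, 36, -13]] · [[-1, -2, 2], [0, 1/2, 0], [2, 4, -3]] = [[-6, 6, -1]].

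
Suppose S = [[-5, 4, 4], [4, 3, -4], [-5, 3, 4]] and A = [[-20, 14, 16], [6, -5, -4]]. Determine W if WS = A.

S is on the right of W, so right-multiply by S⁻¹: W = AS⁻¹.
det S = 4, so S⁻¹ = [[6, -1, -7], [1, 0, -1], [27/4, -5/4, -31/4]].
W = AS⁻¹ = [[-20, 14, 16], [6, -5, -4]] · [[6, -1, -7], [1, 0, -1], [27/4, -5/4, -31/4]] = [[2, 0, 2], [4, -1, -6]].

W = [[2, 0, 2], [4, -1, -6]]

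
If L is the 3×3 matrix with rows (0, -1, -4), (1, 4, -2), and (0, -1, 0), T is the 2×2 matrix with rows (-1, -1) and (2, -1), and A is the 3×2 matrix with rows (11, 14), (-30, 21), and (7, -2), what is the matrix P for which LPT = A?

P = [[-2, -3], [1, -3], [3, 1]]

P = L⁻¹AT⁻¹ (apply L⁻¹ on the left and T⁻¹ on the right).
det L = 4, so L⁻¹ = [[-1/2, 1, 9/2], [0, 0, -1], [-1/4, 0, 1/4]].
T has determinant 3; T⁻¹ = [[-1/3, 1/3], [-2/3, -1/3]].
L⁻¹A = [[-4, 5], [-7, 2], [-1, -4]].
P = (L⁻¹A)T⁻¹ = [[-2, -3], [1, -3], [3, 1]].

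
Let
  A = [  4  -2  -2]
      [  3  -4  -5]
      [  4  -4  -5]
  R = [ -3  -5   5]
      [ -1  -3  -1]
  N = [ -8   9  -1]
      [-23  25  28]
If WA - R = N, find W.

WA = N + R = [[-11, 4, 4], [-24, 22, 27]].
Since A sits to the right of W, W = (N + R)A⁻¹.
det A = 2, so A⁻¹ = [[0, -1, 1], [-5/2, -6, 7], [2, 4, -5]].
W = (N + R)A⁻¹ = [[-2, 3, -3], [-1, 0, -5]].

W = [[-2, 3, -3], [-1, 0, -5]]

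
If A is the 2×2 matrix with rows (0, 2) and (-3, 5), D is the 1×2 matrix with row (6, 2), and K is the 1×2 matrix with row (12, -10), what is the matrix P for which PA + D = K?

P = [[-1, -2]]

PA = K − D = [[6, -12]].
Right-multiplying both sides by A⁻¹ gives P = (K − D)A⁻¹.
det A = 6; the adjugate gives A⁻¹ = [[5/6, -1/3], [1/2, 0]].
P = (K − D)A⁻¹ = [[-1, -2]].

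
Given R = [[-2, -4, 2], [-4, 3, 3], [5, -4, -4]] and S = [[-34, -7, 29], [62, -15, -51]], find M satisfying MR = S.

Right-multiplying both sides by R⁻¹ gives M = SR⁻¹.
det R = 6; the adjugate gives R⁻¹ = [[0, -4, -3], [-1/6, -1/3, -1/3], [1/6, -14/3, -11/3]].
M = SR⁻¹ = [[-34, -7, 29], [62, -15, -51]] · [[0, -4, -3], [-1/6, -1/3, -1/3], [1/6, -14/3, -11/3]] = [[6, 3, -2], [-6, -5, 6]].

M = [[6, 3, -2], [-6, -5, 6]]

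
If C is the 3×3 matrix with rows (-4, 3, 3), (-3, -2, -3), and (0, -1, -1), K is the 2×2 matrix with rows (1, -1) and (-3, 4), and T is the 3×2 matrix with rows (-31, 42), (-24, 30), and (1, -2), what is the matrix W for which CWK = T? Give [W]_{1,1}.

1

W = C⁻¹TK⁻¹ (apply C⁻¹ on the left and K⁻¹ on the right).
det C = 4; the adjugate gives C⁻¹ = [[-1/4, 0, -3/4], [-3/4, 1, -21/4], [3/4, -1, 17/4]].
K has determinant 1; K⁻¹ = [[4, 1], [3, 1]].
C⁻¹T = [[7, -9], [-6, 9], [5, -7]].
W = (C⁻¹T)K⁻¹ = [[1, -2], [3, 3], [-1, -2]].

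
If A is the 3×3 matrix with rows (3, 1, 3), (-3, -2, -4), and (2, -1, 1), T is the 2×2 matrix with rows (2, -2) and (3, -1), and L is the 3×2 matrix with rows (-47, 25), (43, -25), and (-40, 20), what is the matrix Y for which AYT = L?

Y = [[0, -5], [2, 1], [-3, 1]]

Y = A⁻¹LT⁻¹ (apply A⁻¹ on the left and T⁻¹ on the right).
det A = -2; the adjugate gives A⁻¹ = [[3, 2, -1], [5/2, 3/2, -3/2], [-7/2, -5/2, 3/2]].
T has determinant 4; T⁻¹ = [[-1/4, 1/2], [-3/4, 1/2]].
A⁻¹L = [[-15, 5], [7, -5], [-3, 5]].
Y = (A⁻¹L)T⁻¹ = [[0, -5], [2, 1], [-3, 1]].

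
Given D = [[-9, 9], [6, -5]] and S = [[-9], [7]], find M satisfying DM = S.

M = [[2], [1]]

Since D multiplies M on the left, M = D⁻¹S.
det D = -9, so D⁻¹ = [[5/9, 1], [2/3, 1]].
M = D⁻¹S = [[5/9, 1], [2/3, 1]] · [[-9], [7]] = [[2], [1]].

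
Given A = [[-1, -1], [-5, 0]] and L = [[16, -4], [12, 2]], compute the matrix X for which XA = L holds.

X = [[4, -4], [-2, -2]]

A is on the right of X, so right-multiply by A⁻¹: X = LA⁻¹.
det A = -5; the adjugate gives A⁻¹ = [[0, -1/5], [-1, 1/5]].
X = LA⁻¹ = [[16, -4], [12, 2]] · [[0, -1/5], [-1, 1/5]] = [[4, -4], [-2, -2]].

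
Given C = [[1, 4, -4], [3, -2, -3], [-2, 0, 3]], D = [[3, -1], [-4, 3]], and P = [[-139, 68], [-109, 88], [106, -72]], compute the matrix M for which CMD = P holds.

M = [[3, 5], [-4, -2], [4, -4]]

Isolating M: multiply by C⁻¹ from the left and D⁻¹ from the right, so M = C⁻¹PD⁻¹.
C has determinant -2; C⁻¹ = [[3, 6, 10], [3/2, 5/2, 9/2], [2, 4, 7]].
det D = 5, so D⁻¹ = [[3/5, 1/5], [4/5, 3/5]].
C⁻¹P = [[-11, 12], [-4, -2], [28, -16]].
M = (C⁻¹P)D⁻¹ = [[3, 5], [-4, -2], [4, -4]].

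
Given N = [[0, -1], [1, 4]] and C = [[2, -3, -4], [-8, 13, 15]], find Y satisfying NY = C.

N is on the left of Y, so left-multiply by N⁻¹: Y = N⁻¹C.
det N = 1; the adjugate gives N⁻¹ = [[4, 1], [-1, 0]].
Y = N⁻¹C = [[4, 1], [-1, 0]] · [[2, -3, -4], [-8, 13, 15]] = [[0, 1, -1], [-2, 3, 4]].

Y = [[0, 1, -1], [-2, 3, 4]]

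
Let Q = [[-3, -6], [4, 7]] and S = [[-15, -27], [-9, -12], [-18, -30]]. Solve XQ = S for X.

X = [[1, -3], [-5, -6], [-2, -6]]

Right-multiplying both sides by Q⁻¹ gives X = SQ⁻¹.
Q has determinant 3; Q⁻¹ = [[7/3, 2], [-4/3, -1]].
X = SQ⁻¹ = [[-15, -27], [-9, -12], [-18, -30]] · [[7/3, 2], [-4/3, -1]] = [[1, -3], [-5, -6], [-2, -6]].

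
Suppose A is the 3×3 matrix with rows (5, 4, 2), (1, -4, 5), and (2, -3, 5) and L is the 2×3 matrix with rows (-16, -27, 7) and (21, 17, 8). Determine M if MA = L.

Right-multiplying both sides by A⁻¹ gives M = LA⁻¹.
det A = 5, so A⁻¹ = [[-1, -26/5, 28/5], [1, 21/5, -23/5], [1, 23/5, -24/5]].
M = LA⁻¹ = [[-16, -27, 7], [21, 17, 8]] · [[-1, -26/5, 28/5], [1, 21/5, -23/5], [1, 23/5, -24/5]] = [[-4, 2, 1], [4, -1, 1]].

M = [[-4, 2, 1], [4, -1, 1]]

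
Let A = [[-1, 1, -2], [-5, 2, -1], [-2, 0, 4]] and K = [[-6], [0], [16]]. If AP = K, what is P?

Since A multiplies P on the left, P = A⁻¹K.
det A = 6; the adjugate gives A⁻¹ = [[4/3, -2/3, 1/2], [11/3, -4/3, 3/2], [2/3, -1/3, 1/2]].
P = A⁻¹K = [[4/3, -2/3, 1/2], [11/3, -4/3, 3/2], [2/3, -1/3, 1/2]] · [[-6], [0], [16]] = [[0], [2], [4]].

P = [[0], [2], [4]]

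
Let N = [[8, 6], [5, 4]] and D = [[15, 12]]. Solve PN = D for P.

Right-multiplying both sides by N⁻¹ gives P = DN⁻¹.
det N = 2; the adjugate gives N⁻¹ = [[2, -3], [-5/2, 4]].
P = DN⁻¹ = [[15, 12]] · [[2, -3], [-5/2, 4]] = [[0, 3]].

P = [[0, 3]]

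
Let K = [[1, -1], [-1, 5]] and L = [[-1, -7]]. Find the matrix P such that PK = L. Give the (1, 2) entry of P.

-2

Since K sits to the right of P, P = LK⁻¹.
det K = 4; the adjugate gives K⁻¹ = [[5/4, 1/4], [1/4, 1/4]].
P = LK⁻¹ = [[-1, -7]] · [[5/4, 1/4], [1/4, 1/4]] = [[-3, -2]].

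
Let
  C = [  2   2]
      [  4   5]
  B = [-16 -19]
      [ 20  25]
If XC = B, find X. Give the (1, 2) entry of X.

-3

Since C sits to the right of X, X = BC⁻¹.
C has determinant 2; C⁻¹ = [[5/2, -1], [-2, 1]].
X = BC⁻¹ = [[-16, -19], [20, 25]] · [[5/2, -1], [-2, 1]] = [[-2, -3], [0, 5]].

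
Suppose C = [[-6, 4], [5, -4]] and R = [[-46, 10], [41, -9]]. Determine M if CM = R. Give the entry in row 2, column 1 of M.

Since C multiplies M on the left, M = C⁻¹R.
det C = 4; the adjugate gives C⁻¹ = [[-1, -1], [-5/4, -3/2]].
M = C⁻¹R = [[-1, -1], [-5/4, -3/2]] · [[-46, 10], [41, -9]] = [[5, -1], [-4, 1]].

-4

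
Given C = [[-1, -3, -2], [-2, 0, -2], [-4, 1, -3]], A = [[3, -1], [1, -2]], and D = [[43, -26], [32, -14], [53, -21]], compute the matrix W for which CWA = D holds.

W = [[-4, -1], [-2, -2], [-1, 0]]

Isolating W: multiply by C⁻¹ from the left and A⁻¹ from the right, so W = C⁻¹DA⁻¹.
det C = -4; the adjugate gives C⁻¹ = [[-1/2, 11/4, -3/2], [-1/2, 5/4, -1/2], [1/2, -13/4, 3/2]].
A has determinant -5; A⁻¹ = [[2/5, -1/5], [1/5, -3/5]].
C⁻¹D = [[-13, 6], [-8, 6], [-3, 1]].
W = (C⁻¹D)A⁻¹ = [[-4, -1], [-2, -2], [-1, 0]].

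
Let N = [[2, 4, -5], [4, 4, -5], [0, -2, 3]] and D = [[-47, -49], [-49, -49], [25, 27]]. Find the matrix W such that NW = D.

Left-multiplying both sides by N⁻¹ gives W = N⁻¹D.
N has determinant -4; N⁻¹ = [[-1/2, 1/2, 0], [3, -3/2, 5/2], [2, -1, 2]].
W = N⁻¹D = [[-1/2, 1/2, 0], [3, -3/2, 5/2], [2, -1, 2]] · [[-47, -49], [-49, -49], [25, 27]] = [[-1, 0], [-5, -6], [5, 5]].

W = [[-1, 0], [-5, -6], [5, 5]]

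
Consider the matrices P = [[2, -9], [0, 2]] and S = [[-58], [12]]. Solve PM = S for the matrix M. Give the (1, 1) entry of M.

P is on the left of M, so left-multiply by P⁻¹: M = P⁻¹S.
P has determinant 4; P⁻¹ = [[1/2, 9/4], [0, 1/2]].
M = P⁻¹S = [[1/2, 9/4], [0, 1/2]] · [[-58], [12]] = [[-2], [6]].

-2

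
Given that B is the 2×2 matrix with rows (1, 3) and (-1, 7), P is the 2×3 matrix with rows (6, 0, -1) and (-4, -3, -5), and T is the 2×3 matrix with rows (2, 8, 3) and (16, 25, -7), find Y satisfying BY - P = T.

BY = T + P = [[8, 8, 2], [12, 22, -12]].
Since B multiplies Y on the left, Y = B⁻¹(T + P).
det B = 10, so B⁻¹ = [[7/10, -3/10], [1/10, 1/10]].
Y = B⁻¹(T + P) = [[2, -1, 5], [2, 3, -1]].

Y = [[2, -1, 5], [2, 3, -1]]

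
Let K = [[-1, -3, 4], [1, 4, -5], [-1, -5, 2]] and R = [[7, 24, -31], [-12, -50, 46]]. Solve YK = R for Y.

Y = [[-4, 3, 0], [2, -6, 4]]

K is on the right of Y, so right-multiply by K⁻¹: Y = RK⁻¹.
K has determinant 4; K⁻¹ = [[-17/4, -7/2, -1/4], [3/4, 1/2, -1/4], [-1/4, -1/2, -1/4]].
Y = RK⁻¹ = [[7, 24, -31], [-12, -50, 46]] · [[-17/4, -7/2, -1/4], [3/4, 1/2, -1/4], [-1/4, -1/2, -1/4]] = [[-4, 3, 0], [2, -6, 4]].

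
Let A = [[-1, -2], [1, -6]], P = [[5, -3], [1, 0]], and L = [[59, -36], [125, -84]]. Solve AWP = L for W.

W = [[-2, -3], [-5, 2]]

W = A⁻¹LP⁻¹ (apply A⁻¹ on the left and P⁻¹ on the right).
det A = 8; the adjugate gives A⁻¹ = [[-3/4, 1/4], [-1/8, -1/8]].
det P = 3; the adjugate gives P⁻¹ = [[0, 1], [-1/3, 5/3]].
A⁻¹L = [[-13, 6], [-23, 15]].
W = (A⁻¹L)P⁻¹ = [[-2, -3], [-5, 2]].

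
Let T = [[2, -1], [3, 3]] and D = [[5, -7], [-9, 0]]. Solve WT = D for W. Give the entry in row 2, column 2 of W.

T is on the right of W, so right-multiply by T⁻¹: W = DT⁻¹.
det T = 9, so T⁻¹ = [[1/3, 1/9], [-1/3, 2/9]].
W = DT⁻¹ = [[5, -7], [-9, 0]] · [[1/3, 1/9], [-1/3, 2/9]] = [[4, -1], [-3, -1]].

-1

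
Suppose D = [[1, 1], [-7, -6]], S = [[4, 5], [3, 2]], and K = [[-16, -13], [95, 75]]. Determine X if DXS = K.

X = D⁻¹KS⁻¹ (apply D⁻¹ on the left and S⁻¹ on the right).
D has determinant 1; D⁻¹ = [[-6, -1], [7, 1]].
S has determinant -7; S⁻¹ = [[-2/7, 5/7], [3/7, -4/7]].
D⁻¹K = [[1, 3], [-17, -16]].
X = (D⁻¹K)S⁻¹ = [[1, -1], [-2, -3]].

X = [[1, -1], [-2, -3]]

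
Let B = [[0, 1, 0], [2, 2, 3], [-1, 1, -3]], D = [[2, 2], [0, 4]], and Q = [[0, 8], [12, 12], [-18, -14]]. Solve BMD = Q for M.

M = [[-3, -5], [0, 2], [4, 2]]

Isolating M: multiply by B⁻¹ from the left and D⁻¹ from the right, so M = B⁻¹QD⁻¹.
det B = 3; the adjugate gives B⁻¹ = [[-3, 1, 1], [1, 0, 0], [4/3, -1/3, -2/3]].
det D = 8; the adjugate gives D⁻¹ = [[1/2, -1/4], [0, 1/4]].
B⁻¹Q = [[-6, -26], [0, 8], [8, 16]].
M = (B⁻¹Q)D⁻¹ = [[-3, -5], [0, 2], [4, 2]].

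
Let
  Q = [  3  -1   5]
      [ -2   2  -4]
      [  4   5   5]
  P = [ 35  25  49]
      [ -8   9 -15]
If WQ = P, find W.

Q is on the right of W, so right-multiply by Q⁻¹: W = PQ⁻¹.
det Q = 6, so Q⁻¹ = [[5, 5, -1], [-1, -5/6, 1/3], [-3, -19/6, 2/3]].
W = PQ⁻¹ = [[35, 25, 49], [-8, 9, -15]] · [[5, 5, -1], [-1, -5/6, 1/3], [-3, -19/6, 2/3]] = [[3, -1, 6], [-4, 0, 1]].

W = [[3, -1, 6], [-4, 0, 1]]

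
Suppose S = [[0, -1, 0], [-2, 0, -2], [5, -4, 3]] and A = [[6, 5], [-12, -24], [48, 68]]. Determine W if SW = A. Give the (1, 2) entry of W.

Since S multiplies W on the left, W = S⁻¹A.
S has determinant 4; S⁻¹ = [[-2, 3/4, 1/2], [-1, 0, 0], [2, -5/4, -1/2]].
W = S⁻¹A = [[-2, 3/4, 1/2], [-1, 0, 0], [2, -5/4, -1/2]] · [[6, 5], [-12, -24], [48, 68]] = [[3, 6], [-6, -5], [3, 6]].

6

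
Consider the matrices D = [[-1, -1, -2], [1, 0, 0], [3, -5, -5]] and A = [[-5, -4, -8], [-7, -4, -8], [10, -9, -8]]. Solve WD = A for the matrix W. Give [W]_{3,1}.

-1

Right-multiplying both sides by D⁻¹ gives W = AD⁻¹.
det D = 5, so D⁻¹ = [[0, 1, 0], [1, 11/5, -2/5], [-1, -8/5, 1/5]].
W = AD⁻¹ = [[-5, -4, -8], [-7, -4, -8], [10, -9, -8]] · [[0, 1, 0], [1, 11/5, -2/5], [-1, -8/5, 1/5]] = [[4, -1, 0], [4, -3, 0], [-1, 3, 2]].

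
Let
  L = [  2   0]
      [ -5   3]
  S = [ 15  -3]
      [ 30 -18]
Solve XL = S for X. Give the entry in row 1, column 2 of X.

-1

L is on the right of X, so right-multiply by L⁻¹: X = SL⁻¹.
L has determinant 6; L⁻¹ = [[1/2, 0], [5/6, 1/3]].
X = SL⁻¹ = [[15, -3], [30, -18]] · [[1/2, 0], [5/6, 1/3]] = [[5, -1], [0, -6]].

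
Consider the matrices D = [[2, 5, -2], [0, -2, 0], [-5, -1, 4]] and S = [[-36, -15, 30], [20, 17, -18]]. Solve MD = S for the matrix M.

M = [[-3, -3, 6], [5, 5, -2]]

D is on the right of M, so right-multiply by D⁻¹: M = SD⁻¹.
det D = 4, so D⁻¹ = [[-2, -9/2, -1], [0, -1/2, 0], [-5/2, -23/4, -1]].
M = SD⁻¹ = [[-36, -15, 30], [20, 17, -18]] · [[-2, -9/2, -1], [0, -1/2, 0], [-5/2, -23/4, -1]] = [[-3, -3, 6], [5, 5, -2]].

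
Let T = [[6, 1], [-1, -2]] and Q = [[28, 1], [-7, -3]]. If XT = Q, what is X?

X = [[5, 2], [-1, 1]]

Right-multiplying both sides by T⁻¹ gives X = QT⁻¹.
det T = -11, so T⁻¹ = [[2/11, 1/11], [-1/11, -6/11]].
X = QT⁻¹ = [[28, 1], [-7, -3]] · [[2/11, 1/11], [-1/11, -6/11]] = [[5, 2], [-1, 1]].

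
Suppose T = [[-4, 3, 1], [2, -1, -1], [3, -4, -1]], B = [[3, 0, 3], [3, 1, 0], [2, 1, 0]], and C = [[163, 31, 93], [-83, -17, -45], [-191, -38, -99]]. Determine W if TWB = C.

W = [[-3, 3, -3], [5, 5, 2], [4, 5, 5]]

Left-multiply by T⁻¹ and right-multiply by B⁻¹: W = T⁻¹CB⁻¹.
det T = 4, so T⁻¹ = [[-3/4, -1/4, -1/2], [-1/4, 1/4, -1/2], [-5/4, -7/4, -1/2]].
det B = 3, so B⁻¹ = [[0, 1, -1], [0, -2, 3], [1/3, -1, 1]].
T⁻¹C = [[-6, 0, -9], [34, 7, 15], [37, 10, 12]].
W = (T⁻¹C)B⁻¹ = [[-3, 3, -3], [5, 5, 2], [4, 5, 5]].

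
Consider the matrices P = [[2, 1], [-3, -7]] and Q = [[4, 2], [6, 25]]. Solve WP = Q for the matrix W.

Right-multiplying both sides by P⁻¹ gives W = QP⁻¹.
det P = -11, so P⁻¹ = [[7/11, 1/11], [-3/11, -2/11]].
W = QP⁻¹ = [[4, 2], [6, 25]] · [[7/11, 1/11], [-3/11, -2/11]] = [[2, 0], [-3, -4]].

W = [[2, 0], [-3, -4]]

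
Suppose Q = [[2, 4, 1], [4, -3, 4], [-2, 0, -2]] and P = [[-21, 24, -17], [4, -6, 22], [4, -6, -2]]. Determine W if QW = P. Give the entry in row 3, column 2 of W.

Since Q multiplies W on the left, W = Q⁻¹P.
det Q = 6; the adjugate gives Q⁻¹ = [[1, 4/3, 19/6], [0, -1/3, -2/3], [-1, -4/3, -11/3]].
W = Q⁻¹P = [[1, 4/3, 19/6], [0, -1/3, -2/3], [-1, -4/3, -11/3]] · [[-21, 24, -17], [4, -6, 22], [4, -6, -2]] = [[-3, -3, 6], [-4, 6, -6], [1, 6, -5]].

6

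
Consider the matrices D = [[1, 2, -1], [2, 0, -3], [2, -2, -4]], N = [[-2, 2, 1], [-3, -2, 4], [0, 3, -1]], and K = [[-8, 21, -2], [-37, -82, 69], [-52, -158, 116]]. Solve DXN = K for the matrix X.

X = [[4, -1, -3], [3, -3, 4], [3, -5, 4]]

Isolating X: multiply by D⁻¹ from the left and N⁻¹ from the right, so X = D⁻¹KN⁻¹.
det D = 2; the adjugate gives D⁻¹ = [[-3, 5, -3], [1, -1, 1/2], [-2, 3, -2]].
N has determinant 5; N⁻¹ = [[-2, 1, 2], [-3/5, 2/5, 1], [-9/5, 6/5, 2]].
D⁻¹K = [[-5, 1, 3], [3, 24, -13], [9, 28, -21]].
X = (D⁻¹K)N⁻¹ = [[4, -1, -3], [3, -3, 4], [3, -5, 4]].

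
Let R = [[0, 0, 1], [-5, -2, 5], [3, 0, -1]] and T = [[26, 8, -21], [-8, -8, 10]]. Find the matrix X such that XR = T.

X = [[1, -4, 2], [-6, 4, 4]]

R is on the right of X, so right-multiply by R⁻¹: X = TR⁻¹.
R has determinant 6; R⁻¹ = [[1/3, 0, 1/3], [5/3, -1/2, -5/6], [1, 0, 0]].
X = TR⁻¹ = [[26, 8, -21], [-8, -8, 10]] · [[1/3, 0, 1/3], [5/3, -1/2, -5/6], [1, 0, 0]] = [[1, -4, 2], [-6, 4, 4]].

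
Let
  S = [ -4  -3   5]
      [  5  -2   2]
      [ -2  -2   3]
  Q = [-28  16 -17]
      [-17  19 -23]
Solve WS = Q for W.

Right-multiplying both sides by S⁻¹ gives W = QS⁻¹.
det S = -5; the adjugate gives S⁻¹ = [[2/5, 1/5, -4/5], [19/5, 2/5, -33/5], [14/5, 2/5, -23/5]].
W = QS⁻¹ = [[-28, 16, -17], [-17, 19, -23]] · [[2/5, 1/5, -4/5], [19/5, 2/5, -33/5], [14/5, 2/5, -23/5]] = [[2, -6, -5], [1, -5, -6]].

W = [[2, -6, -5], [1, -5, -6]]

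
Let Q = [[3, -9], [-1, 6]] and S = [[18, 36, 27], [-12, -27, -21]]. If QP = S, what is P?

P = [[0, -3, -3], [-2, -5, -4]]

Q is on the left of P, so left-multiply by Q⁻¹: P = Q⁻¹S.
det Q = 9; the adjugate gives Q⁻¹ = [[2/3, 1], [1/9, 1/3]].
P = Q⁻¹S = [[2/3, 1], [1/9, 1/3]] · [[18, 36, 27], [-12, -27, -21]] = [[0, -3, -3], [-2, -5, -4]].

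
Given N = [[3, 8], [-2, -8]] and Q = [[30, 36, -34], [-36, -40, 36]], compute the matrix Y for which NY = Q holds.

N is on the left of Y, so left-multiply by N⁻¹: Y = N⁻¹Q.
det N = -8, so N⁻¹ = [[1, 1], [-1/4, -3/8]].
Y = N⁻¹Q = [[1, 1], [-1/4, -3/8]] · [[30, 36, -34], [-36, -40, 36]] = [[-6, -4, 2], [6, 6, -5]].

Y = [[-6, -4, 2], [6, 6, -5]]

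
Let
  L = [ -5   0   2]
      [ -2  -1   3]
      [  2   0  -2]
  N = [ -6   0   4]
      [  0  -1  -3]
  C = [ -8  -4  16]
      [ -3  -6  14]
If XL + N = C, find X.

XL = C − N = [[-2, -4, 12], [-3, -5, 17]].
Since L sits to the right of X, X = (C − N)L⁻¹.
L has determinant -6; L⁻¹ = [[-1/3, 0, -1/3], [-1/3, -1, -11/6], [-1/3, 0, -5/6]].
X = (C − N)L⁻¹ = [[-2, 4, -2], [-3, 5, -4]].

X = [[-2, 4, -2], [-3, 5, -4]]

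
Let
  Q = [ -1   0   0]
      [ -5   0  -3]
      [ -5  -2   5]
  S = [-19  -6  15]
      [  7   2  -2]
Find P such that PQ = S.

P = [[4, 0, 3], [3, -1, -1]]

Q is on the right of P, so right-multiply by Q⁻¹: P = SQ⁻¹.
Q has determinant 6; Q⁻¹ = [[-1, 0, 0], [20/3, -5/6, -1/2], [5/3, -1/3, 0]].
P = SQ⁻¹ = [[-19, -6, 15], [7, 2, -2]] · [[-1, 0, 0], [20/3, -5/6, -1/2], [5/3, -1/3, 0]] = [[4, 0, 3], [3, -1, -1]].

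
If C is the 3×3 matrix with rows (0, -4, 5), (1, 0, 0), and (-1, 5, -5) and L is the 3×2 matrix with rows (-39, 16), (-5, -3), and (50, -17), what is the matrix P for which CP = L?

P = [[-5, -3], [6, -4], [-3, 0]]

Left-multiplying both sides by C⁻¹ gives P = C⁻¹L.
det C = 5; the adjugate gives C⁻¹ = [[0, 1, 0], [1, 1, 1], [1, 4/5, 4/5]].
P = C⁻¹L = [[0, 1, 0], [1, 1, 1], [1, 4/5, 4/5]] · [[-39, 16], [-5, -3], [50, -17]] = [[-5, -3], [6, -4], [-3, 0]].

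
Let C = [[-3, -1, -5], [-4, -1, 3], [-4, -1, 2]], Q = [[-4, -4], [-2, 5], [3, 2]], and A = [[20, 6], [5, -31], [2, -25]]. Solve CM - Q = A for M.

M = [[-3, 4], [3, 1], [-2, -3]]

CM = A + Q = [[16, 2], [3, -26], [5, -23]].
Since C multiplies M on the left, M = C⁻¹(A + Q).
det C = 1, so C⁻¹ = [[1, 7, -8], [-4, -26, 29], [0, 1, -1]].
M = C⁻¹(A + Q) = [[-3, 4], [3, 1], [-2, -3]].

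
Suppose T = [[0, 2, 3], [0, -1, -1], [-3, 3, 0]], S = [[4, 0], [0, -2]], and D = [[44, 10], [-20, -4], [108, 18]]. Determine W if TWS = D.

Isolating W: multiply by T⁻¹ from the left and S⁻¹ from the right, so W = T⁻¹DS⁻¹.
det T = -3; the adjugate gives T⁻¹ = [[-1, -3, -1/3], [-1, -3, 0], [1, 2, 0]].
det S = -8, so S⁻¹ = [[1/4, 0], [0, -1/2]].
T⁻¹D = [[-20, -4], [16, 2], [4, 2]].
W = (T⁻¹D)S⁻¹ = [[-5, 2], [4, -1], [1, -1]].

W = [[-5, 2], [4, -1], [1, -1]]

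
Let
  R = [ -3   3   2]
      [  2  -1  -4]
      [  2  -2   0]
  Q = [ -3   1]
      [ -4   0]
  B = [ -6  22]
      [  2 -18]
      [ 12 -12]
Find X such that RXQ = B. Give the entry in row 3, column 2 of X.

-3

Left-multiply by R⁻¹ and right-multiply by Q⁻¹: X = R⁻¹BQ⁻¹.
R has determinant -4; R⁻¹ = [[2, 1, 5/2], [2, 1, 2], [1/2, 0, 3/4]].
det Q = 4, so Q⁻¹ = [[0, -1/4], [1, -3/4]].
R⁻¹B = [[20, -4], [14, 2], [6, 2]].
X = (R⁻¹B)Q⁻¹ = [[-4, -2], [2, -5], [2, -3]].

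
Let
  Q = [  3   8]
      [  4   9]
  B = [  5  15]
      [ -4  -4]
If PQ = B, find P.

Since Q sits to the right of P, P = BQ⁻¹.
det Q = -5, so Q⁻¹ = [[-9/5, 8/5], [4/5, -3/5]].
P = BQ⁻¹ = [[5, 15], [-4, -4]] · [[-9/5, 8/5], [4/5, -3/5]] = [[3, -1], [4, -4]].

P = [[3, -1], [4, -4]]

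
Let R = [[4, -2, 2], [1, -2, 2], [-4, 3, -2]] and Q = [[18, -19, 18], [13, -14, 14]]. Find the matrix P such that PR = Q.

R is on the right of P, so right-multiply by R⁻¹: P = QR⁻¹.
det R = -6, so R⁻¹ = [[1/3, -1/3, 0], [1, 0, 1], [5/6, 2/3, 1]].
P = QR⁻¹ = [[18, -19, 18], [13, -14, 14]] · [[1/3, -1/3, 0], [1, 0, 1], [5/6, 2/3, 1]] = [[2, 6, -1], [2, 5, 0]].

P = [[2, 6, -1], [2, 5, 0]]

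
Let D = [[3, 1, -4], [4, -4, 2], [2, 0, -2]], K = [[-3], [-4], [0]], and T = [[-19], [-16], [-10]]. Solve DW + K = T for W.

W = [[-3], [1], [2]]

DW = T − K = [[-16], [-12], [-10]].
D is on the left of W, so left-multiply by D⁻¹: W = D⁻¹(T − K).
det D = 4, so D⁻¹ = [[2, 1/2, -7/2], [3, 1/2, -11/2], [2, 1/2, -4]].
W = D⁻¹(T − K) = [[-3], [1], [2]].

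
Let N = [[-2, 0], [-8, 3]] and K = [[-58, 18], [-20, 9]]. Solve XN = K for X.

Since N sits to the right of X, X = KN⁻¹.
N has determinant -6; N⁻¹ = [[-1/2, 0], [-4/3, 1/3]].
X = KN⁻¹ = [[-58, 18], [-20, 9]] · [[-1/2, 0], [-4/3, 1/3]] = [[5, 6], [-2, 3]].

X = [[5, 6], [-2, 3]]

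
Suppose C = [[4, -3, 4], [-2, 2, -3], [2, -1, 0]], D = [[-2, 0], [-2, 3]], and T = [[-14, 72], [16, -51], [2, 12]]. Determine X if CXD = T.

X = [[-5, 0], [-5, -4], [-3, 3]]

Isolating X: multiply by C⁻¹ from the left and D⁻¹ from the right, so X = C⁻¹TD⁻¹.
det C = -2, so C⁻¹ = [[3/2, 2, -1/2], [3, 4, -2], [1, 1, -1]].
det D = -6; the adjugate gives D⁻¹ = [[-1/2, 0], [-1/3, 1/3]].
C⁻¹T = [[10, 0], [18, -12], [0, 9]].
X = (C⁻¹T)D⁻¹ = [[-5, 0], [-5, -4], [-3, 3]].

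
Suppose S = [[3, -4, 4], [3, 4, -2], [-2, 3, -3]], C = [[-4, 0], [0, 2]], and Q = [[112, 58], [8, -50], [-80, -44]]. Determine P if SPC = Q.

Isolating P: multiply by S⁻¹ from the left and C⁻¹ from the right, so P = S⁻¹QC⁻¹.
det S = -2, so S⁻¹ = [[3, 0, 4], [-13/2, 1/2, -9], [-17/2, 1/2, -12]].
C has determinant -8; C⁻¹ = [[-1/4, 0], [0, 1/2]].
S⁻¹Q = [[16, -2], [-4, -6], [12, 10]].
P = (S⁻¹Q)C⁻¹ = [[-4, -1], [1, -3], [-3, 5]].

P = [[-4, -1], [1, -3], [-3, 5]]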